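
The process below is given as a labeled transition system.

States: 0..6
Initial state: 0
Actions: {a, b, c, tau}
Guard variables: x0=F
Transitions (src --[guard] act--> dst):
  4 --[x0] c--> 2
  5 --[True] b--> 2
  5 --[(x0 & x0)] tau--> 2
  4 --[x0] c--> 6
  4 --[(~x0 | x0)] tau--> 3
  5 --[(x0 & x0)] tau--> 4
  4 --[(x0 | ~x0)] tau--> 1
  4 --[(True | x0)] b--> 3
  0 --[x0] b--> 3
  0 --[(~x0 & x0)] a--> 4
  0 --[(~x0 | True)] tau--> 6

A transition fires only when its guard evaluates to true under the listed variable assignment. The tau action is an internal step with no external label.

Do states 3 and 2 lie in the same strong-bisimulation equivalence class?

Answer: BISIMILAR

Trace:
Bisimulation quotient by refinement:
  P[0] = {{0,1,2,3,4,5,6}}
  P[1] = {{0},{1,2,3,6},{4},{5}}
stable after 2 split(s): 4 block(s)
3∈{1,2,3,6}, 2∈{1,2,3,6}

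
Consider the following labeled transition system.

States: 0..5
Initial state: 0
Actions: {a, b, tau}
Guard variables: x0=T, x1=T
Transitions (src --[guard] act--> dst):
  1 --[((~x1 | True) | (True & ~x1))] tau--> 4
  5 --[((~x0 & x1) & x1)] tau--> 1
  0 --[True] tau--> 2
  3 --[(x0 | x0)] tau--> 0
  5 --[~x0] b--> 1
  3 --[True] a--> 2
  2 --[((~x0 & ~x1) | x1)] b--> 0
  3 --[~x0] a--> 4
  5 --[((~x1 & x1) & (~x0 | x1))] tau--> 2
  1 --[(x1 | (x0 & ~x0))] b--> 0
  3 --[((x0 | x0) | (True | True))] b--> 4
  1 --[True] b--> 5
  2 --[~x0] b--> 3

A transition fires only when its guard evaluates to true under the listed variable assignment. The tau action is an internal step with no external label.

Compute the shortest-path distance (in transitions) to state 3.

Breadth-first toward 3:
  depth 0: {0}
  depth 1: {2}
3 never appears.

Answer: UNREACHABLE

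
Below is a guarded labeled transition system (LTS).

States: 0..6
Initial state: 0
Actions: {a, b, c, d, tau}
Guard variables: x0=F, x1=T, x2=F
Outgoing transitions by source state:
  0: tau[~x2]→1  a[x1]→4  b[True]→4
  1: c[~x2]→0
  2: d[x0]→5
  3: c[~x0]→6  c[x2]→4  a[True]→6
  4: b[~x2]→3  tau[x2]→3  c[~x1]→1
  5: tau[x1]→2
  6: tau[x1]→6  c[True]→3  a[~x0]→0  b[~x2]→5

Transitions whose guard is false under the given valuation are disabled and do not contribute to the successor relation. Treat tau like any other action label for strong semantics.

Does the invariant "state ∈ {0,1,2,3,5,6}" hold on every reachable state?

Answer: INVARIANT VIOLATED at state 4

Trace:
Safe = {0,1,2,3,5,6}
Reach set: {0,1,2,3,4,5,6}
  0: ok
  1: ok
  2: ok
  3: ok
  4: outside
  5: ok
  6: ok
witness against invariant: a → 4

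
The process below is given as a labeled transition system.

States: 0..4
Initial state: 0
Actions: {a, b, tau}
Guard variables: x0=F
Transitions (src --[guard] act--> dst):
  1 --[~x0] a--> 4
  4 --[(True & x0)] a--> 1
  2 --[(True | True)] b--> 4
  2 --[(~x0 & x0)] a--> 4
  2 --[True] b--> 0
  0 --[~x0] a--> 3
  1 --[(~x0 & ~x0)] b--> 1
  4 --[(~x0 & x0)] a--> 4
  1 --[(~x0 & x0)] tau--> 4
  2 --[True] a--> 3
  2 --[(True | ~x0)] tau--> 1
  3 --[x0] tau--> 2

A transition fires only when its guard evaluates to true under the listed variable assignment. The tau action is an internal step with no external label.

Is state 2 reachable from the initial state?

After dropping false guards: 7 live edges.
L0 = {0}
L1 = {3}  total {0,3}
R = {0,3}

Answer: UNREACHABLE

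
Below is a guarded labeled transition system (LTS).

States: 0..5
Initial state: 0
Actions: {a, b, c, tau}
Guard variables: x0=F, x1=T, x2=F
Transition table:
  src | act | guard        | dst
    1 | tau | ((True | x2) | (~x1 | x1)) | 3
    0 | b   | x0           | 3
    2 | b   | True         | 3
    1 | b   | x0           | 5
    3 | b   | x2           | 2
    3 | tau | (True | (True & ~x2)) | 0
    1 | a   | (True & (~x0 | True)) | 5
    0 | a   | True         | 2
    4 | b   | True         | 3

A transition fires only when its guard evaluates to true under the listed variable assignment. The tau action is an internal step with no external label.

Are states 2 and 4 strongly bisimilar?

Answer: BISIMILAR

Analysis:
Compute ~ classes (split until stable):
  P[0] = {{0,1,2,3,4,5}}
  P[1] = {{0},{1},{2,4},{3},{5}}
stable after 2 split(s): 5 block(s)
2∈{2,4}, 4∈{2,4}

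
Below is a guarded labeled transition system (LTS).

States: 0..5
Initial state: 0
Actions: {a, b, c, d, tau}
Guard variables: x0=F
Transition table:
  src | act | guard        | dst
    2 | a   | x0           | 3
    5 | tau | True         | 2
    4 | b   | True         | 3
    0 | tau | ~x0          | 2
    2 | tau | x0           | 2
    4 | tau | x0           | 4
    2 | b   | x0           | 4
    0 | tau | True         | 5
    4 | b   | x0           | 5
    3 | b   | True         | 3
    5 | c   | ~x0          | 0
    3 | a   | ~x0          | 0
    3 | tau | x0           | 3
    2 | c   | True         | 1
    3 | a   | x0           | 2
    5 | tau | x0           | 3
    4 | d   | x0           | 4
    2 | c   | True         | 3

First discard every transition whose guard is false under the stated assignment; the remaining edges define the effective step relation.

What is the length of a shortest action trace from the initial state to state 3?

Breadth-first toward 3:
  depth 0: {0}
  depth 1: {2,5}
  depth 2: {1,3}
first hit 3 at d=2 via tau·c

Answer: 2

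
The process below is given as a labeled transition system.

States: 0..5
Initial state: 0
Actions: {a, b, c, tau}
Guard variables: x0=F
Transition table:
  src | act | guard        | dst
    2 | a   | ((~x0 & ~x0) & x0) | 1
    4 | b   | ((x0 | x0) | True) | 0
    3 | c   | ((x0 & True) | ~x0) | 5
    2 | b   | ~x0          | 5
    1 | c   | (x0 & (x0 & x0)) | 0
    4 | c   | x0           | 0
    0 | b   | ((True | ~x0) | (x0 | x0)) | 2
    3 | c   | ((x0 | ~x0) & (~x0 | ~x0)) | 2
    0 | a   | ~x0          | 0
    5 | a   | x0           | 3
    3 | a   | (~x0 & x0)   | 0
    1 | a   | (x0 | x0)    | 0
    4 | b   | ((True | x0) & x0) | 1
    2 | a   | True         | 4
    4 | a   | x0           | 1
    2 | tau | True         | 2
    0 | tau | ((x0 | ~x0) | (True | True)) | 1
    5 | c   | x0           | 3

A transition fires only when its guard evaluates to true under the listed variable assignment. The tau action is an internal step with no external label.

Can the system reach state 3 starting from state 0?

Answer: UNREACHABLE

Trace:
9 transition(s) survive guard evaluation.
Layer 0: {0}
Layer 1: {1,2}  now seen {0,1,2}
Layer 2: {4,5}  now seen {0,1,2,4,5}
Reach set: {0,1,2,4,5}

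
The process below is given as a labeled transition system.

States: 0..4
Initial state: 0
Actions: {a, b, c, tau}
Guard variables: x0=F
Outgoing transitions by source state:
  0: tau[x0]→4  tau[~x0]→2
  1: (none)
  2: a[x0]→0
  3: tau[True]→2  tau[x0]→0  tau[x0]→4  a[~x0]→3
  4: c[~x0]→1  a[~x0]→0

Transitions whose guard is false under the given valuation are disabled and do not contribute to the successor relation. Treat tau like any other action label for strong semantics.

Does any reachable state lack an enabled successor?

R = {0,2}
  0: tau→2  [1 out]
  2: ∅  [no exit]
Path to 2: tau

Answer: DEADLOCK at state 2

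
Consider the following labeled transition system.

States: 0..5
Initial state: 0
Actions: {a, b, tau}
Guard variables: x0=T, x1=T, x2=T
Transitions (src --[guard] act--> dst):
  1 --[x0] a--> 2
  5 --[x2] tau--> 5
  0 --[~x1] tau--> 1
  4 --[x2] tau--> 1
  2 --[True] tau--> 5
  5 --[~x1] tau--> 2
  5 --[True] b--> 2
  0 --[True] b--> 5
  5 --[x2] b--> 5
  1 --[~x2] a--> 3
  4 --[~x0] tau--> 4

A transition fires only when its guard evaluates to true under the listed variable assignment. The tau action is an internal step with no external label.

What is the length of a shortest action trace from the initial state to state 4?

Answer: UNREACHABLE

Trace:
Breadth-first toward 4:
  Layer 0: {0}
  Layer 1: {5}
  Layer 2: {2}
4 never appears.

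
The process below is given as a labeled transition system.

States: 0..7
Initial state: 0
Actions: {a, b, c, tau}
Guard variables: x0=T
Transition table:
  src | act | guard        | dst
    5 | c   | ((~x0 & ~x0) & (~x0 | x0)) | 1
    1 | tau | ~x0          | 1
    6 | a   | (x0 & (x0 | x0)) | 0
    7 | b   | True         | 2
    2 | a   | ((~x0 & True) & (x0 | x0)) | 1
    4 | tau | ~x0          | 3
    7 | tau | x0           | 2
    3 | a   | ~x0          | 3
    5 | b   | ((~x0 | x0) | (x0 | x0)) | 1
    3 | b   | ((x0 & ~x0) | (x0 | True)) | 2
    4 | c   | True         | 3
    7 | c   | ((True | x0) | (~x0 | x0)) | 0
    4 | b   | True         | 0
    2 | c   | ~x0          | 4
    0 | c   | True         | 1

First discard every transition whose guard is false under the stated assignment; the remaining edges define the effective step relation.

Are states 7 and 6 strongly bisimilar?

Refine partition for ~:
  P[0] = {{0,1,2,3,4,5,6,7}}
  P[1] = {{0},{1,2},{3,5},{4},{6},{7}}
stable after 2 split(s): 6 block(s)
7∈{7}, 6∈{6}

Answer: NOT BISIMILAR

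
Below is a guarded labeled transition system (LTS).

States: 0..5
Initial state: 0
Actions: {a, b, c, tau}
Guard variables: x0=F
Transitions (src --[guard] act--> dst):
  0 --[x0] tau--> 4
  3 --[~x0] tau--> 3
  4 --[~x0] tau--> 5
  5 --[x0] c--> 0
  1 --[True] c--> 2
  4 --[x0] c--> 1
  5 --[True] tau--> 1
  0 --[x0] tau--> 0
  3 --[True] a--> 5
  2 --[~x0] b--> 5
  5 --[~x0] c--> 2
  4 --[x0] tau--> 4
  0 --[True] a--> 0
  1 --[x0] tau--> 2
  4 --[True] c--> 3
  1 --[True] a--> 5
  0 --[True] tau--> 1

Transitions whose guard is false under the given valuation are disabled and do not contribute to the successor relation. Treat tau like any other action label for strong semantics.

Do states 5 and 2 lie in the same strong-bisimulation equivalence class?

Bisimulation quotient by refinement:
  P[0] = {{0,1,2,3,4,5}}
  P[1] = {{0,3},{1},{2},{4,5}}
  P[2] = {{0},{1},{2},{3},{4},{5}}
stable after 3 split(s): 6 block(s)
5∈{5}, 2∈{2}

Answer: NOT BISIMILAR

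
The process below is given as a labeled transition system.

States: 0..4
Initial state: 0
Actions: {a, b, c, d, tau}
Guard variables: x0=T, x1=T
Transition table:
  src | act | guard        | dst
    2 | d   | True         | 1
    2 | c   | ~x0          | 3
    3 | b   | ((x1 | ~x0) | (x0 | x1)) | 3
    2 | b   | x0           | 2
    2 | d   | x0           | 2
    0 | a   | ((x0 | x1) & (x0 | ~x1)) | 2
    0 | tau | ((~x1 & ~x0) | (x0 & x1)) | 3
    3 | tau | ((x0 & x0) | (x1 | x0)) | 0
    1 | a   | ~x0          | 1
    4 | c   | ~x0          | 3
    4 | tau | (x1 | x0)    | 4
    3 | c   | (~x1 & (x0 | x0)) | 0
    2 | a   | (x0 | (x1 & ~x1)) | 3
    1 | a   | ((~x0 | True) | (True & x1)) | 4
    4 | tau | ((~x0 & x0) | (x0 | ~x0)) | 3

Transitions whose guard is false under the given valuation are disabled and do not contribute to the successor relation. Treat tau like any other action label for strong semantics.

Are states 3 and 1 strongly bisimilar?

Answer: NOT BISIMILAR

Trace:
Bisimulation quotient by refinement:
  π0 = {{0,1,2,3,4}}
  π1 = {{0},{1},{2},{3},{4}}
Fixed point at round 2; 5 class(es).
[3]={3}  [1]={1}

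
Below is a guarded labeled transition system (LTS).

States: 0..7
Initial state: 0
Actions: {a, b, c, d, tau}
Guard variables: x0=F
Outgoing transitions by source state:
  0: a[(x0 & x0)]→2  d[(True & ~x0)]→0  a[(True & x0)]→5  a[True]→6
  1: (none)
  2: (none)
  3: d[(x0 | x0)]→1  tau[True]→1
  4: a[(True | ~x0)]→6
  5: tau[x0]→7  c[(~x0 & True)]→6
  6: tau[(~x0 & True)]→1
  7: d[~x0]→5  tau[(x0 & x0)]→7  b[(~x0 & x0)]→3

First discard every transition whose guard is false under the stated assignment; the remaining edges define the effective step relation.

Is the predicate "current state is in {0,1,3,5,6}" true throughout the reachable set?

Answer: INVARIANT HOLDS

Trace:
Allowed set {0,1,3,5,6}
R = {0,1,6}
  0: ok
  1: ok
  6: ok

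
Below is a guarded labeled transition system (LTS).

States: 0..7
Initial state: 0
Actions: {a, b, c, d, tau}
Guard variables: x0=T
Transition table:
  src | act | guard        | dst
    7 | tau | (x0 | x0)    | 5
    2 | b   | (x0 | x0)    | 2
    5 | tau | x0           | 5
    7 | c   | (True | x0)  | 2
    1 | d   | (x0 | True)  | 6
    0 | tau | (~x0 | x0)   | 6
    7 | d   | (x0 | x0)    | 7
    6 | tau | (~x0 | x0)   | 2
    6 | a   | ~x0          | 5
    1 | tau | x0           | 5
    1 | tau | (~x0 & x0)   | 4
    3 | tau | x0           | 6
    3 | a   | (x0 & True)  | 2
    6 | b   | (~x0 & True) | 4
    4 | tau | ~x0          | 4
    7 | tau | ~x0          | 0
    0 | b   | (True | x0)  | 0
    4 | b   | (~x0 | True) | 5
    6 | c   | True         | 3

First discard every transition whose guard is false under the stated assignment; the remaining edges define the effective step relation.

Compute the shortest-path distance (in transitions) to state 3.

Answer: 2

Working:
Layered search for 3:
  L0 = {0}
  L1 = {6}
  L2 = {2,3}
3 enters at depth 2; path tau·c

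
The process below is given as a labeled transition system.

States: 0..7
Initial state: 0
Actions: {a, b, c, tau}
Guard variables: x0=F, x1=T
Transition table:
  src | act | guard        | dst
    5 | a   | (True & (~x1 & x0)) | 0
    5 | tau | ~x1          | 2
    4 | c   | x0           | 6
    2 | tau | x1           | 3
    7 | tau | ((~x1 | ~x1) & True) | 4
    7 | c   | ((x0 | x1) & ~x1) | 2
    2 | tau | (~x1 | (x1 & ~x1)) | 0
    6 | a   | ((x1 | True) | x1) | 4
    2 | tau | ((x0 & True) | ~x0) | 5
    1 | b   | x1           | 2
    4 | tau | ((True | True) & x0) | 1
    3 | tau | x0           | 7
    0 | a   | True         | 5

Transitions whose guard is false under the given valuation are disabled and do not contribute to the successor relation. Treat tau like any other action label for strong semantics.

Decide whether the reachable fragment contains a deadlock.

Reach set: {0,5}
  0: a→5  [1 exit(s)]
  5: ∅  [no exit]
Path to 5: a

Answer: DEADLOCK at state 5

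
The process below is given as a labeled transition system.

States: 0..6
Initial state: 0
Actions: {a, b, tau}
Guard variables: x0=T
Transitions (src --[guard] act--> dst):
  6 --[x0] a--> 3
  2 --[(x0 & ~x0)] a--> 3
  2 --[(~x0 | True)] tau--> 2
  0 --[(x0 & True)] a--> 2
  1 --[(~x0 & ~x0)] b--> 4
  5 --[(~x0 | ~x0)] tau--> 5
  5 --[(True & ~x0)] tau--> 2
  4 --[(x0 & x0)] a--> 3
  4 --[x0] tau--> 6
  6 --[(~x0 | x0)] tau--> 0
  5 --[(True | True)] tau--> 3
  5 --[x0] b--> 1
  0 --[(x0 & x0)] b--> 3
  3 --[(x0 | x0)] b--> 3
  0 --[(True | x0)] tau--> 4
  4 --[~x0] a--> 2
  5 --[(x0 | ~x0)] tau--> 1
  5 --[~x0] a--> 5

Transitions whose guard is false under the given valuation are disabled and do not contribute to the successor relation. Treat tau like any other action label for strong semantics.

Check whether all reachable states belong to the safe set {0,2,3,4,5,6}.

Safe = {0,2,3,4,5,6}
Reachable = {0,2,3,4,6}
  0: safe
  2: safe
  3: safe
  4: safe
  6: safe

Answer: INVARIANT HOLDS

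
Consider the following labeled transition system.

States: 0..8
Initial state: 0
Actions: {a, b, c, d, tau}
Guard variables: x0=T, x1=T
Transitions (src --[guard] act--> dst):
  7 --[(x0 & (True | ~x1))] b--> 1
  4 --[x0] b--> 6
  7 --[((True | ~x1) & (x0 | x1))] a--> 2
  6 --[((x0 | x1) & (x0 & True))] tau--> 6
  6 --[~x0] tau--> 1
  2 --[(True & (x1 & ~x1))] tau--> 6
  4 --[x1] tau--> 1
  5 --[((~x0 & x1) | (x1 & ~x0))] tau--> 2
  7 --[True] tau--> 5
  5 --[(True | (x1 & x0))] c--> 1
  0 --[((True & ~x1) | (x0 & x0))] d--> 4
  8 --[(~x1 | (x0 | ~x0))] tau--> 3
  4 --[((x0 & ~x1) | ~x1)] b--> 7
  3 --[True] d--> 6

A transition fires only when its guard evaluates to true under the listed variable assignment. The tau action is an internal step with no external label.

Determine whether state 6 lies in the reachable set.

After dropping false guards: 10 live edges.
L0 = {0}
L1 = {4}  total {0,4}
L2 = {1,6}  total {0,1,4,6}
Reach set: {0,1,4,6}
Path to 6: d·b

Answer: REACHABLE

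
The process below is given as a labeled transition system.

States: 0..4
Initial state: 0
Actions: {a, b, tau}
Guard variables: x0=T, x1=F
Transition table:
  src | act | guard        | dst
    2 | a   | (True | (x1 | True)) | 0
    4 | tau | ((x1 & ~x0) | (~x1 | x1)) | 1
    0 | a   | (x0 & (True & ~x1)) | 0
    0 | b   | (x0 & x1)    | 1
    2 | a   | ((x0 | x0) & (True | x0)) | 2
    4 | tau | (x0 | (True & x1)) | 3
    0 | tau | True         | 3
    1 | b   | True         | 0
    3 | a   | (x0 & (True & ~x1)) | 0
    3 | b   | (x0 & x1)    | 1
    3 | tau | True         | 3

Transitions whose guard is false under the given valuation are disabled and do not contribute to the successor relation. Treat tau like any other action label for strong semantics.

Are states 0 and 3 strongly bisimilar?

Bisimulation quotient by refinement:
  P[0] = {{0,1,2,3,4}}
  P[1] = {{0,3},{1},{2},{4}}
Fixed point at round 2; 4 class(es).
0∈{0,3}, 3∈{0,3}

Answer: BISIMILAR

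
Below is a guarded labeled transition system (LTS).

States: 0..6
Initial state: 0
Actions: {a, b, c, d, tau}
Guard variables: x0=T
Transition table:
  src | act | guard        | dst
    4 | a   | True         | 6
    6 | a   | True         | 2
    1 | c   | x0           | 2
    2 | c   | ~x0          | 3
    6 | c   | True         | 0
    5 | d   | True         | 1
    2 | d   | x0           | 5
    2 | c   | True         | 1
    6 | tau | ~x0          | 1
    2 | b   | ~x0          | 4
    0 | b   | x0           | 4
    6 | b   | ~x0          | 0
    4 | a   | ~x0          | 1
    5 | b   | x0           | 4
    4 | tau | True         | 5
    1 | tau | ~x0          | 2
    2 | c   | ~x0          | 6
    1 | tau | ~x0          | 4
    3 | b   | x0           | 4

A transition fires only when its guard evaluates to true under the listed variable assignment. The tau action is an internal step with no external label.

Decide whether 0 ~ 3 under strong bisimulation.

Refine partition for ~:
  P[0] = {{0,1,2,3,4,5,6}}
  P[1] = {{0,3},{1},{2},{4},{5},{6}}
6 equivalence class(es) (converged in 2)
class of 0: {0,3}; class of 3: {0,3}

Answer: BISIMILAR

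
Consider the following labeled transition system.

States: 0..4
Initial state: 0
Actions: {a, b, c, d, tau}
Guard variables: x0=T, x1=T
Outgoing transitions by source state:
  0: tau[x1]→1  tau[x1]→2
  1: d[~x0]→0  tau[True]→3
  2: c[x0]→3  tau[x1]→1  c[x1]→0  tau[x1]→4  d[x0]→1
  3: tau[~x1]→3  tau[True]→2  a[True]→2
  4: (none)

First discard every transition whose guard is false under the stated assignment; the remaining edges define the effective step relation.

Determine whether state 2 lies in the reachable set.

Answer: REACHABLE

Analysis:
Guard filter leaves 10 enabled edge(s).
depth 0: {0}
depth 1: {1,2}  cumulative {0,1,2}
depth 2: {3,4}  cumulative {0,1,2,3,4}
R = {0,1,2,3,4}
Path to 2: tau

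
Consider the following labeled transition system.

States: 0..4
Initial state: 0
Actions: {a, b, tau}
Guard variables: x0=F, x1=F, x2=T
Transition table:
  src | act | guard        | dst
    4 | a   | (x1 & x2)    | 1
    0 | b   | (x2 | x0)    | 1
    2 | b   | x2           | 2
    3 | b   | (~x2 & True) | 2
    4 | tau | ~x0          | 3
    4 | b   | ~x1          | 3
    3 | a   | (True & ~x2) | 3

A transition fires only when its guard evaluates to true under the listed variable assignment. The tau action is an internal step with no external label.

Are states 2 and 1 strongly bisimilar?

Answer: NOT BISIMILAR

Trace:
Bisimulation quotient by refinement:
  π0 = {{0,1,2,3,4}}
  π1 = {{0,2},{1,3},{4}}
  π2 = {{0},{1,3},{2},{4}}
Fixed point at round 3; 4 class(es).
[2]={2}  [1]={1,3}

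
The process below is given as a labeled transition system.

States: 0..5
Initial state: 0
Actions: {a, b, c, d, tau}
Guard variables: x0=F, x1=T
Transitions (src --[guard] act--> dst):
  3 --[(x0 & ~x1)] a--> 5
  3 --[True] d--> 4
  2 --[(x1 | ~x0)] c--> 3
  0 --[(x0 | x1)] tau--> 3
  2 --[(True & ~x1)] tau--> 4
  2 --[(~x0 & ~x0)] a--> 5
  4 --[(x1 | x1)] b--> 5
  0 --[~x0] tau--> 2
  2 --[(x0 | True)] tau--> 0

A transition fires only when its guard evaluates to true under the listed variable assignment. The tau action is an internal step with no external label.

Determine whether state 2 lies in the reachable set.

Answer: REACHABLE

Working:
Guard filter leaves 7 enabled edge(s).
Layer 0: {0}
Layer 1: {2,3}  total {0,2,3}
Layer 2: {4,5}  total {0,2,3,4,5}
R = {0,2,3,4,5}
witness 2: tau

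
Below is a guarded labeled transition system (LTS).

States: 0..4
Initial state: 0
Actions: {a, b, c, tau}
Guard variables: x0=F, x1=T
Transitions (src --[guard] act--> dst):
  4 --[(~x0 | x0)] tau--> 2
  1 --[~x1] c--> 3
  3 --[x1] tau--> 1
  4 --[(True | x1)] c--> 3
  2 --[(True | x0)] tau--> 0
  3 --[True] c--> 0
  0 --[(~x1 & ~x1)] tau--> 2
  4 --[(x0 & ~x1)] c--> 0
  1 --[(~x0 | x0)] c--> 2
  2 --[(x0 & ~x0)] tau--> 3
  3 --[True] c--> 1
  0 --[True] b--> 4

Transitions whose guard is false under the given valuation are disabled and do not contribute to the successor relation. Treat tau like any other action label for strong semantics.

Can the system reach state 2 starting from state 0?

Answer: REACHABLE

Analysis:
Guard filter leaves 8 enabled edge(s).
depth 0: {0}
depth 1: {4}  cumulative {0,4}
depth 2: {2,3}  cumulative {0,2,3,4}
depth 3: {1}  cumulative {0,1,2,3,4}
R = {0,1,2,3,4}
trace reaching 2: b·tau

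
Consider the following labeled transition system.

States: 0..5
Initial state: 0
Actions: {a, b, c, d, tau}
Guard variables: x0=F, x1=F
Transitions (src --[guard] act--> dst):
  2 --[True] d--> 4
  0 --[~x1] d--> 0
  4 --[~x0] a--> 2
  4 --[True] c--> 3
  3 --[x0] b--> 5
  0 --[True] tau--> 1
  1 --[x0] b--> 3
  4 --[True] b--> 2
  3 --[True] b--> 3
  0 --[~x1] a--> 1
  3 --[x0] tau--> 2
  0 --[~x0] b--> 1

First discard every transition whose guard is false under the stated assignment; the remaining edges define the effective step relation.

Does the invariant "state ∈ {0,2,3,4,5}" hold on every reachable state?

Answer: INVARIANT VIOLATED at state 1

Trace:
Allowed set {0,2,3,4,5}
Reachable = {0,1}
  0: ok
  1: ✗ unsafe
witness against invariant: tau → 1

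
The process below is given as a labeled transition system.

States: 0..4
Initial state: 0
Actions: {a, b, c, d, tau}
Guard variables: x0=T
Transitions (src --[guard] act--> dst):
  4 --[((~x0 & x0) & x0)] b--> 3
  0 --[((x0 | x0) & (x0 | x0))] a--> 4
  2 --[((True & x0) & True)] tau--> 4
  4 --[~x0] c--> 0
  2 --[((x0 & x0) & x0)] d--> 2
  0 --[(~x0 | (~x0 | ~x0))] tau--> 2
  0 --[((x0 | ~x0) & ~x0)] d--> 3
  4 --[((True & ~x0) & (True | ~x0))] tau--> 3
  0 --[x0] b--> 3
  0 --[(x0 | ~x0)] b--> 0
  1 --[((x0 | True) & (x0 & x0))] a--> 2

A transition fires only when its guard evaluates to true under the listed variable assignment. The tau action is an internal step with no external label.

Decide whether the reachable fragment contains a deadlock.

R = {0,3,4}
  0: a→4  b→0  b→3  [3 out]
  3: ∅  [no exit]
  4: ∅  [no exit]
trace reaching 3: b

Answer: DEADLOCK at state 3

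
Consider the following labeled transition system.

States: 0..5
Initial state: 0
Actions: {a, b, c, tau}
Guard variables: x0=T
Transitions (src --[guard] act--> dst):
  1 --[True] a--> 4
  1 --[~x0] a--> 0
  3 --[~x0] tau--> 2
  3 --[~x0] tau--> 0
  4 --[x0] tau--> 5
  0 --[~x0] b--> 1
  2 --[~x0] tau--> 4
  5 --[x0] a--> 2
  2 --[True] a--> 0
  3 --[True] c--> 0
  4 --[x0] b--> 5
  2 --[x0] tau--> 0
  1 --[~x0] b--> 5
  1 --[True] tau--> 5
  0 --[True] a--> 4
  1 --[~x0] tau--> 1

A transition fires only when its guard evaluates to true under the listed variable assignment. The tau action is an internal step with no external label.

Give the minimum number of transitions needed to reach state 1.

Answer: UNREACHABLE

Trace:
BFS to 1:
  depth 0: {0}
  depth 1: {4}
  depth 2: {5}
  depth 3: {2}
1 never appears.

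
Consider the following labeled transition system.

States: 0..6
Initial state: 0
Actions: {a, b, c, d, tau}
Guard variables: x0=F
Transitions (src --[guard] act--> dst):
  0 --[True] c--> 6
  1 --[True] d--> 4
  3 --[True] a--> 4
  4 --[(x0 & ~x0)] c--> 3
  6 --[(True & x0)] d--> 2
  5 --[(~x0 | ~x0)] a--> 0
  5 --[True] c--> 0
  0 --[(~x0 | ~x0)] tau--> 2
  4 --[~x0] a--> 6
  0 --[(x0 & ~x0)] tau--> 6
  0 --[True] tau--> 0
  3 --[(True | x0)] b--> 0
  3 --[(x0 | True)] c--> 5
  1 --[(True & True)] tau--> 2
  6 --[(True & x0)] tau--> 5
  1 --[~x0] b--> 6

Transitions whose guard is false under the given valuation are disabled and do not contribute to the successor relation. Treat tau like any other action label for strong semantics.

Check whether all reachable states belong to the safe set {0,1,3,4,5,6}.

Answer: INVARIANT VIOLATED at state 2

Analysis:
Inv-set: {0,1,3,4,5,6}
Reachable = {0,2,6}
  0: ✓
  2: outside
  6: ✓
witness against invariant: tau → 2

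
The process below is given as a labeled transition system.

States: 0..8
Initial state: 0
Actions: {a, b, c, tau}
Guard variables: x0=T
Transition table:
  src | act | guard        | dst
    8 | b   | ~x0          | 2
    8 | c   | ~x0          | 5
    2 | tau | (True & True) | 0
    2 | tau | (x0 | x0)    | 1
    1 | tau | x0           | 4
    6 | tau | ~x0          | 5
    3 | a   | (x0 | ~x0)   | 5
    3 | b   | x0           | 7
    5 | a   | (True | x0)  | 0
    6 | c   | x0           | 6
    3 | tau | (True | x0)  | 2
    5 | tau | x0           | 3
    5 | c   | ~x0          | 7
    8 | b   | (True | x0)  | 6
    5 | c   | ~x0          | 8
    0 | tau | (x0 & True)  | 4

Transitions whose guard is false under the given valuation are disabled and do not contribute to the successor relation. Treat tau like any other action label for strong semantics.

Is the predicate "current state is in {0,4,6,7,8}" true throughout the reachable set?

Answer: INVARIANT HOLDS

Analysis:
Safe = {0,4,6,7,8}
Reach set: {0,4}
  0: ok
  4: ok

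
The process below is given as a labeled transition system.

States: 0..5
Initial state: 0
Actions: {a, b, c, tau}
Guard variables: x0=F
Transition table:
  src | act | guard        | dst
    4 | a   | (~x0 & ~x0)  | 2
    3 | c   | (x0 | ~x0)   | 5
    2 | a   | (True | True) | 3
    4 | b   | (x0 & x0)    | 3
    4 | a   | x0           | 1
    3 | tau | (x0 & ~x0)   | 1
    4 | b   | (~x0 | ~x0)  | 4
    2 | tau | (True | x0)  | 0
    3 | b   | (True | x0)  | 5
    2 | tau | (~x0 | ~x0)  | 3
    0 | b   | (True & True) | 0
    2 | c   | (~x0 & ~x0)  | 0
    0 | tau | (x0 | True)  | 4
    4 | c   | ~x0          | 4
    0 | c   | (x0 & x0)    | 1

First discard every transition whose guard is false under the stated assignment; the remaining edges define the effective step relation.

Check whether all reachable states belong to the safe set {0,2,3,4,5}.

Answer: INVARIANT HOLDS

Trace:
Allowed set {0,2,3,4,5}
Reachable = {0,2,3,4,5}
  0: ok
  2: ok
  3: ok
  4: ok
  5: ok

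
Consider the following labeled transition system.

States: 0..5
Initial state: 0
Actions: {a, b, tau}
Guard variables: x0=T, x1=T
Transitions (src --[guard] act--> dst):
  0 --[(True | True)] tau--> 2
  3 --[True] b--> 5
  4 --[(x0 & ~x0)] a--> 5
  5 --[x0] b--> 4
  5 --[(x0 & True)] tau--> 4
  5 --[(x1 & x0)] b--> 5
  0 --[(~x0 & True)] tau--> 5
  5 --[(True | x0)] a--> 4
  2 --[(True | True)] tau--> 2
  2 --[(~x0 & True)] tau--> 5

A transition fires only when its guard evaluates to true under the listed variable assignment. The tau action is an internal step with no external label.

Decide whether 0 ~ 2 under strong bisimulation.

Answer: BISIMILAR

Working:
Bisimulation quotient by refinement:
  P[0] = {{0,1,2,3,4,5}}
  P[1] = {{0,2},{1,4},{3},{5}}
stable after 2 split(s): 4 block(s)
0∈{0,2}, 2∈{0,2}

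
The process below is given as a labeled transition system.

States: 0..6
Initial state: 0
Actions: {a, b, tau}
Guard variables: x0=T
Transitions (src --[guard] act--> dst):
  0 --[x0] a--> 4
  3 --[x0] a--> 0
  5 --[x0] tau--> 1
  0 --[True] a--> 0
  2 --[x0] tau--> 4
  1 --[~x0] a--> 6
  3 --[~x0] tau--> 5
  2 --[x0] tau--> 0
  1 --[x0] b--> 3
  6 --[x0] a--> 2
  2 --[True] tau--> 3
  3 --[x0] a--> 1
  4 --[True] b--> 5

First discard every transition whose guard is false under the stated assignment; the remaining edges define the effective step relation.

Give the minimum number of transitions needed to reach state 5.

Layered search for 5:
  L0 = {0}
  L1 = {4}
  L2 = {5}
depth(5)=2, e.g. a·b

Answer: 2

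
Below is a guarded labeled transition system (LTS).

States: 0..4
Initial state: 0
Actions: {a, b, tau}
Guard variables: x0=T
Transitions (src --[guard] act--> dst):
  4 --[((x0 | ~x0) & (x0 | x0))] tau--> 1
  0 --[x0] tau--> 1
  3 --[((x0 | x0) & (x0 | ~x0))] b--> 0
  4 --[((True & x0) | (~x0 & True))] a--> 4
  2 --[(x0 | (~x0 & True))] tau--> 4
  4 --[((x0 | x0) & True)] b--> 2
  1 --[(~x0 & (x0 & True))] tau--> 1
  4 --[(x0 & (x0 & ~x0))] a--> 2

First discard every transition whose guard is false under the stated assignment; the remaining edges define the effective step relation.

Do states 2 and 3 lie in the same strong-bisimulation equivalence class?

Answer: NOT BISIMILAR

Trace:
Compute ~ classes (split until stable):
  π0 = {{0,1,2,3,4}}
  π1 = {{0,2},{1},{3},{4}}
  π2 = {{0},{1},{2},{3},{4}}
5 equivalence class(es) (converged in 3)
class of 2: {2}; class of 3: {3}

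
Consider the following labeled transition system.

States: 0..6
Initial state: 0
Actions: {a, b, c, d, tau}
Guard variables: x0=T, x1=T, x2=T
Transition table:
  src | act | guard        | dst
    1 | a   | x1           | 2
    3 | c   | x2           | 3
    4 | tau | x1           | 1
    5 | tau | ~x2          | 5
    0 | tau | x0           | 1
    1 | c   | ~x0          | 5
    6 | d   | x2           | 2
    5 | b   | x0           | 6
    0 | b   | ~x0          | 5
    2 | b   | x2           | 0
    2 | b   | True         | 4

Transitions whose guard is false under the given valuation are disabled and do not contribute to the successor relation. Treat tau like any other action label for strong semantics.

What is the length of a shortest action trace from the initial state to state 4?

Answer: 3

Trace:
BFS to 4:
  depth 0: {0}
  depth 1: {1}
  depth 2: {2}
  depth 3: {4}
first hit 4 at d=3 via tau·a·b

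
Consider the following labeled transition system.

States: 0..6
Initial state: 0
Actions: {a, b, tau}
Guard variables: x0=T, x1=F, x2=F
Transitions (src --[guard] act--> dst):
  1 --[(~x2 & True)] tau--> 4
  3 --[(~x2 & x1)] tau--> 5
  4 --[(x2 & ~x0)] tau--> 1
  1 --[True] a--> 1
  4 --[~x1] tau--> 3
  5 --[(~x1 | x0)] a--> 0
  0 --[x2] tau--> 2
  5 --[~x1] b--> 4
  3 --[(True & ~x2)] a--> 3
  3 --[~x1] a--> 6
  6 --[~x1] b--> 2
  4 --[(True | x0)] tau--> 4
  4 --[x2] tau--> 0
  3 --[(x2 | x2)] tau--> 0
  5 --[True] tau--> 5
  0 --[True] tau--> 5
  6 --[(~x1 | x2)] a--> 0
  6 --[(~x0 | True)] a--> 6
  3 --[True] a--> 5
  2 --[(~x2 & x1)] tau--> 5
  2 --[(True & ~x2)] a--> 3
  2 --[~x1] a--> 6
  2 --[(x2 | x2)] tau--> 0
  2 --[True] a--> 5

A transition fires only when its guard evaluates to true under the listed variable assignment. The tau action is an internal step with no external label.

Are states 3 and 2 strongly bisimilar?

Answer: BISIMILAR

Trace:
Refine partition for ~:
  round 0: {{0,1,2,3,4,5,6}}
  round 1: {{0,4},{1},{2,3},{5},{6}}
  round 2: {{0},{1},{2,3},{4},{5},{6}}
6 equivalence class(es) (converged in 3)
3∈{2,3}, 2∈{2,3}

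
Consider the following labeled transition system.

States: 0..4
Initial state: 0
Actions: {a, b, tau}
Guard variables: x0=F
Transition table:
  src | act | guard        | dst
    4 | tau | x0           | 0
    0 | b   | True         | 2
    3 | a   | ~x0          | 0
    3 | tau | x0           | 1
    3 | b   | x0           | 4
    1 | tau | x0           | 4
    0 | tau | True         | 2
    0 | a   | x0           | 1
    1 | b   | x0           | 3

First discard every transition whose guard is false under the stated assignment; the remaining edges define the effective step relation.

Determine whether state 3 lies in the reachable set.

3 transition(s) survive guard evaluation.
L0 = {0}
L1 = {2}  cumulative {0,2}
Reach set: {0,2}

Answer: UNREACHABLE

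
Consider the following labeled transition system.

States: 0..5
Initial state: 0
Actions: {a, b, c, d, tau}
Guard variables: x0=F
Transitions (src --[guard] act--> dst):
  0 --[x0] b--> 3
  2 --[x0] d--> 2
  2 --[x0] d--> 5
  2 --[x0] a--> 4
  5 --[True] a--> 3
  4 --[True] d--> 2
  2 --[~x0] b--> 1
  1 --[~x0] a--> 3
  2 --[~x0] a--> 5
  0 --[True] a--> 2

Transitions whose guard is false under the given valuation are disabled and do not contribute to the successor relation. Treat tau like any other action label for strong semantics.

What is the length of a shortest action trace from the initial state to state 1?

Answer: 2

Analysis:
Layered search for 1:
  depth 0: {0}
  depth 1: {2}
  depth 2: {1,5}
depth(1)=2, e.g. a·b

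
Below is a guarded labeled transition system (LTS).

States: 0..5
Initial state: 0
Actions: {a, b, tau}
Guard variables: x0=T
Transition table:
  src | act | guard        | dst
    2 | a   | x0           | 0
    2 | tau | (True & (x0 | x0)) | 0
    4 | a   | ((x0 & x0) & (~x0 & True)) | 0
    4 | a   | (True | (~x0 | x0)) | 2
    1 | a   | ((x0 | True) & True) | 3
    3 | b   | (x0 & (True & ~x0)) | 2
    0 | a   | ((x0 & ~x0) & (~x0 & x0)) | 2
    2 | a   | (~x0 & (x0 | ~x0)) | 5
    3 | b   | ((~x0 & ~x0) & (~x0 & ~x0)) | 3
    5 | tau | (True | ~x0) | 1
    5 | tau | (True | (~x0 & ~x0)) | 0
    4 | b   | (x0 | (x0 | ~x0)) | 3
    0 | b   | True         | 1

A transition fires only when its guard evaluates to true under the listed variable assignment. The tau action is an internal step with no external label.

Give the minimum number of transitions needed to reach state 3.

Answer: 2

Working:
Layered search for 3:
  depth 0: {0}
  depth 1: {1}
  depth 2: {3}
depth(3)=2, e.g. b·a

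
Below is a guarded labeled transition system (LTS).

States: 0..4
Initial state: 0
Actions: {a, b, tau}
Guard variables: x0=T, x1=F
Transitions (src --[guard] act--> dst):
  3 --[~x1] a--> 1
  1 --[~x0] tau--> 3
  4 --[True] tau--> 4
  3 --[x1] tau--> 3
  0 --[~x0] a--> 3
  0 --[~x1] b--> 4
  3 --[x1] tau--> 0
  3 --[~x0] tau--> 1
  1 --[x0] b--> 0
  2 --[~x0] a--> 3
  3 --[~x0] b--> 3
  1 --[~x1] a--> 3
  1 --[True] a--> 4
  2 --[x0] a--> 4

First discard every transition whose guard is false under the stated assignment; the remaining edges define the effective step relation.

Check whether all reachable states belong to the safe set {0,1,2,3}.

Safe = {0,1,2,3}
Reachable = {0,4}
  0: safe
  4: VIOLATES
witness against invariant: b → 4

Answer: INVARIANT VIOLATED at state 4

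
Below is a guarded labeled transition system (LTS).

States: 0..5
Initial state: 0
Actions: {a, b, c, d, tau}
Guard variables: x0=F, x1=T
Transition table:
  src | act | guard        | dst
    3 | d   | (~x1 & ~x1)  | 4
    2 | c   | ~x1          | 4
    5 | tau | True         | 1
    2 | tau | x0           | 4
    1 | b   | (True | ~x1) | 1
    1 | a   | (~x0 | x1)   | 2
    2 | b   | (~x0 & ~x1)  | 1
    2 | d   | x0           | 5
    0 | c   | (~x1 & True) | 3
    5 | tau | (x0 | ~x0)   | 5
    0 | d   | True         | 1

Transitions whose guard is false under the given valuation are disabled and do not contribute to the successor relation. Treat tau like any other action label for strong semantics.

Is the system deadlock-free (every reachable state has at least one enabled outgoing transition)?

Reach set: {0,1,2}
  0: d→1  [deg 1]
  1: a→2  b→1  [deg 2]
  2: ∅  [no exit]
Path to 2: d·a

Answer: DEADLOCK at state 2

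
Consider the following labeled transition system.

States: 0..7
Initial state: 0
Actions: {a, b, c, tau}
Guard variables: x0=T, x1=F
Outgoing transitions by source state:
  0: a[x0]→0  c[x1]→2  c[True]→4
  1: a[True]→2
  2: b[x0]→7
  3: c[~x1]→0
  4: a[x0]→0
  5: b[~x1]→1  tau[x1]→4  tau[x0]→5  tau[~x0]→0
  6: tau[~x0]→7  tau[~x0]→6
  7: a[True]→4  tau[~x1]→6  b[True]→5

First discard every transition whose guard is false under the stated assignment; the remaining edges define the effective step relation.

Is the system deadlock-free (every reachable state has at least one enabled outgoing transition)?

Reach set: {0,4}
  0: a→0  c→4  [2 out]
  4: a→0  [1 out]

Answer: DEADLOCK-FREE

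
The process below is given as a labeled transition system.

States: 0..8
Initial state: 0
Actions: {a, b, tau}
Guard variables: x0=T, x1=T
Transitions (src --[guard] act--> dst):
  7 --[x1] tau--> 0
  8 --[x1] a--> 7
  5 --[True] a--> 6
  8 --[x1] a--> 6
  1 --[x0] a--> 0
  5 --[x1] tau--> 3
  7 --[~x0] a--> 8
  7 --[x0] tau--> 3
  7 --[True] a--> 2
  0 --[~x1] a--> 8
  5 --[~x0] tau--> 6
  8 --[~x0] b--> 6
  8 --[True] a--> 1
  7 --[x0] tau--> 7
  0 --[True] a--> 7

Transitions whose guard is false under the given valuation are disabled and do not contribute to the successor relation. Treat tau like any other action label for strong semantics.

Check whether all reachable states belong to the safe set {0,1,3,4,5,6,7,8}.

Inv-set: {0,1,3,4,5,6,7,8}
Reach set: {0,2,3,7}
  0: ok
  2: ✗ unsafe
  3: ok
  7: ok
witness against invariant: a·a → 2

Answer: INVARIANT VIOLATED at state 2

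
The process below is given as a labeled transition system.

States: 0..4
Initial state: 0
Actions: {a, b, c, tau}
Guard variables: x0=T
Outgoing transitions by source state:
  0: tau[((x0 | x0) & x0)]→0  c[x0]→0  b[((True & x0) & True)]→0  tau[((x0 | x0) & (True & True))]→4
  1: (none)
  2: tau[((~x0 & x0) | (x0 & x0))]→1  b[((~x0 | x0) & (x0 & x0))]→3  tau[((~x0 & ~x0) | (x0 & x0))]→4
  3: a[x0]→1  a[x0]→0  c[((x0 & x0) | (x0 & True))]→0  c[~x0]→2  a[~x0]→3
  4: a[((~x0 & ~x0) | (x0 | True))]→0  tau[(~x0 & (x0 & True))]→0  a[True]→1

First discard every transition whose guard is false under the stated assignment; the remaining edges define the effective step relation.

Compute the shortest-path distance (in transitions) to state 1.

BFS to 1:
  L0 = {0}
  L1 = {4}
  L2 = {1}
1 enters at depth 2; path tau·a

Answer: 2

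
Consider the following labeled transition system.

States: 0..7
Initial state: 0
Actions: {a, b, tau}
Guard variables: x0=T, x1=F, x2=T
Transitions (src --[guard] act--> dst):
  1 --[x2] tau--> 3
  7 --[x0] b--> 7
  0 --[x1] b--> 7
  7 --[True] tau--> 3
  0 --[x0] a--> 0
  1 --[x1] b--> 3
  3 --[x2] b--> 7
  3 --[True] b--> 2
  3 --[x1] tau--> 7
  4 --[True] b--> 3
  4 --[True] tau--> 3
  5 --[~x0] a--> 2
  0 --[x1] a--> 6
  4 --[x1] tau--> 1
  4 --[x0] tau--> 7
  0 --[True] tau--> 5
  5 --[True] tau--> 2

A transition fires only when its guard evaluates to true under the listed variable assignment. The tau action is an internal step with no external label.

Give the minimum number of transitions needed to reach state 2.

BFS to 2:
  L0 = {0}
  L1 = {5}
  L2 = {2}
depth(2)=2, e.g. tau·tau

Answer: 2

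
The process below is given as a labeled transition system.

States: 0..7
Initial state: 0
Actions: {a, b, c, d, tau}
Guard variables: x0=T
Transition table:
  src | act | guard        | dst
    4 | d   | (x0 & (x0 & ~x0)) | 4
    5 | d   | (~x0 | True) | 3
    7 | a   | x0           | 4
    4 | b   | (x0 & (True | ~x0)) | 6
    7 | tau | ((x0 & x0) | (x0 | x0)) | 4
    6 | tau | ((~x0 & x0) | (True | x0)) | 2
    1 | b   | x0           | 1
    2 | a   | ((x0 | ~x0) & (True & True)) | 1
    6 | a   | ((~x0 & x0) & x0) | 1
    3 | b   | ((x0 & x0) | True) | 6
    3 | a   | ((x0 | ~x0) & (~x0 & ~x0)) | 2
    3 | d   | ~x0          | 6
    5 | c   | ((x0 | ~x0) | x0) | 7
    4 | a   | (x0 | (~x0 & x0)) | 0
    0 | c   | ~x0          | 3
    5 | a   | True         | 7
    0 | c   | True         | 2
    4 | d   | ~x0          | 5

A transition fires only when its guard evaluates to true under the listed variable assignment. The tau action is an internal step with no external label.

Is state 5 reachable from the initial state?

Answer: UNREACHABLE

Analysis:
12 transition(s) survive guard evaluation.
L0 = {0}
L1 = {2}  total {0,2}
L2 = {1}  total {0,1,2}
Reach set: {0,1,2}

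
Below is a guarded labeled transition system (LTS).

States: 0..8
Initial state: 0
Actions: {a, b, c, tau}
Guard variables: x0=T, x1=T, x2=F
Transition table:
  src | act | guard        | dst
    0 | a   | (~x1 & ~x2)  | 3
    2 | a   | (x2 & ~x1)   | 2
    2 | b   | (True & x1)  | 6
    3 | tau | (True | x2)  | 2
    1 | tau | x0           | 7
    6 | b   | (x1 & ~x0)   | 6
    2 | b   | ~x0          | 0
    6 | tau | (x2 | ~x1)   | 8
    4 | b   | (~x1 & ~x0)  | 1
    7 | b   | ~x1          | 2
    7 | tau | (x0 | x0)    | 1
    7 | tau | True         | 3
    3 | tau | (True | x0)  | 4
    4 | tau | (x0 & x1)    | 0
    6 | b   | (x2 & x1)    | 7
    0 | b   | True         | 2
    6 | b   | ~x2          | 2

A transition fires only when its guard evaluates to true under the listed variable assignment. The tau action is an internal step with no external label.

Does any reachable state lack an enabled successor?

Answer: DEADLOCK-FREE

Trace:
Reachable = {0,2,6}
  0: b→2  [deg 1]
  2: b→6  [deg 1]
  6: b→2  [deg 1]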